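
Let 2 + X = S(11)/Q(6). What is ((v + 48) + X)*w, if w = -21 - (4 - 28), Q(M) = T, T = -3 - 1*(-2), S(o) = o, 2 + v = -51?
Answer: -54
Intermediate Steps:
v = -53 (v = -2 - 51 = -53)
T = -1 (T = -3 + 2 = -1)
Q(M) = -1
w = 3 (w = -21 - 1*(-24) = -21 + 24 = 3)
X = -13 (X = -2 + 11/(-1) = -2 + 11*(-1) = -2 - 11 = -13)
((v + 48) + X)*w = ((-53 + 48) - 13)*3 = (-5 - 13)*3 = -18*3 = -54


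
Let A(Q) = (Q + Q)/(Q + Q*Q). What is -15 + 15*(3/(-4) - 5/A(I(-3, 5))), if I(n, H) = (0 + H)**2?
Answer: -4005/4 ≈ -1001.3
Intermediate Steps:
I(n, H) = H**2
A(Q) = 2*Q/(Q + Q**2) (A(Q) = (2*Q)/(Q + Q**2) = 2*Q/(Q + Q**2))
-15 + 15*(3/(-4) - 5/A(I(-3, 5))) = -15 + 15*(3/(-4) - 5/(2/(1 + 5**2))) = -15 + 15*(3*(-1/4) - 5/(2/(1 + 25))) = -15 + 15*(-3/4 - 5/(2/26)) = -15 + 15*(-3/4 - 5/(2*(1/26))) = -15 + 15*(-3/4 - 5/1/13) = -15 + 15*(-3/4 - 5*13) = -15 + 15*(-3/4 - 65) = -15 + 15*(-263/4) = -15 - 3945/4 = -4005/4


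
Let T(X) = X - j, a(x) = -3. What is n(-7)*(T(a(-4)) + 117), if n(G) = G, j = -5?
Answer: -833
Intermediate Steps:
T(X) = 5 + X (T(X) = X - 1*(-5) = X + 5 = 5 + X)
n(-7)*(T(a(-4)) + 117) = -7*((5 - 3) + 117) = -7*(2 + 117) = -7*119 = -833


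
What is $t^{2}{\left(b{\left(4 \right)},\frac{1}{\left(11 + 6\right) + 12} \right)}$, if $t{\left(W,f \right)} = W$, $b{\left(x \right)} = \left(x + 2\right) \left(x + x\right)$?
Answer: $2304$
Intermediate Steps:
$b{\left(x \right)} = 2 x \left(2 + x\right)$ ($b{\left(x \right)} = \left(2 + x\right) 2 x = 2 x \left(2 + x\right)$)
$t^{2}{\left(b{\left(4 \right)},\frac{1}{\left(11 + 6\right) + 12} \right)} = \left(2 \cdot 4 \left(2 + 4\right)\right)^{2} = \left(2 \cdot 4 \cdot 6\right)^{2} = 48^{2} = 2304$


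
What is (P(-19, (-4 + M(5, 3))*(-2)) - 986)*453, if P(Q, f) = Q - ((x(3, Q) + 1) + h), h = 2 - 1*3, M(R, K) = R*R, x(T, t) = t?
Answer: -446658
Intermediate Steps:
M(R, K) = R²
h = -1 (h = 2 - 3 = -1)
P(Q, f) = 0 (P(Q, f) = Q - ((Q + 1) - 1) = Q - ((1 + Q) - 1) = Q - Q = 0)
(P(-19, (-4 + M(5, 3))*(-2)) - 986)*453 = (0 - 986)*453 = -986*453 = -446658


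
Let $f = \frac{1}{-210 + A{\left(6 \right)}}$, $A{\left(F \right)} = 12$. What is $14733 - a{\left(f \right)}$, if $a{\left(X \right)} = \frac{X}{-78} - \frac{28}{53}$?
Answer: $\frac{12059864335}{818532} \approx 14734.0$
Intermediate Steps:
$f = - \frac{1}{198}$ ($f = \frac{1}{-210 + 12} = \frac{1}{-198} = - \frac{1}{198} \approx -0.0050505$)
$a{\left(X \right)} = - \frac{28}{53} - \frac{X}{78}$ ($a{\left(X \right)} = X \left(- \frac{1}{78}\right) - \frac{28}{53} = - \frac{X}{78} - \frac{28}{53} = - \frac{28}{53} - \frac{X}{78}$)
$14733 - a{\left(f \right)} = 14733 - \left(- \frac{28}{53} - - \frac{1}{15444}\right) = 14733 - \left(- \frac{28}{53} + \frac{1}{15444}\right) = 14733 - - \frac{432379}{818532} = 14733 + \frac{432379}{818532} = \frac{12059864335}{818532}$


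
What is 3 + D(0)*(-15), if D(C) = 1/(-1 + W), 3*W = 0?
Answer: 18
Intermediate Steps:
W = 0 (W = (⅓)*0 = 0)
D(C) = -1 (D(C) = 1/(-1 + 0) = 1/(-1) = -1)
3 + D(0)*(-15) = 3 - 1*(-15) = 3 + 15 = 18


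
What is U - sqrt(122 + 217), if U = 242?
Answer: 242 - sqrt(339) ≈ 223.59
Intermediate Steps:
U - sqrt(122 + 217) = 242 - sqrt(122 + 217) = 242 - sqrt(339)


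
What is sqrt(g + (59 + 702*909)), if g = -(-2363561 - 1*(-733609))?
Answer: sqrt(2268129) ≈ 1506.0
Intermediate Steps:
g = 1629952 (g = -(-2363561 + 733609) = -1*(-1629952) = 1629952)
sqrt(g + (59 + 702*909)) = sqrt(1629952 + (59 + 702*909)) = sqrt(1629952 + (59 + 638118)) = sqrt(1629952 + 638177) = sqrt(2268129)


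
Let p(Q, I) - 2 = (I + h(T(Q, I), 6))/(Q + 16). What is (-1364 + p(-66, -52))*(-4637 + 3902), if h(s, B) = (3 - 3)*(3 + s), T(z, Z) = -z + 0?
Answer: 5001528/5 ≈ 1.0003e+6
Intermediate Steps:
T(z, Z) = -z
h(s, B) = 0 (h(s, B) = 0*(3 + s) = 0)
p(Q, I) = 2 + I/(16 + Q) (p(Q, I) = 2 + (I + 0)/(Q + 16) = 2 + I/(16 + Q))
(-1364 + p(-66, -52))*(-4637 + 3902) = (-1364 + (32 - 52 + 2*(-66))/(16 - 66))*(-4637 + 3902) = (-1364 + (32 - 52 - 132)/(-50))*(-735) = (-1364 - 1/50*(-152))*(-735) = (-1364 + 76/25)*(-735) = -34024/25*(-735) = 5001528/5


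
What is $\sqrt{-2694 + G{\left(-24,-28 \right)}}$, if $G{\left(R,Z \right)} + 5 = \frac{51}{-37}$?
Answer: $\frac{i \sqrt{3696818}}{37} \approx 51.965 i$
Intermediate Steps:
$G{\left(R,Z \right)} = - \frac{236}{37}$ ($G{\left(R,Z \right)} = -5 + \frac{51}{-37} = -5 + 51 \left(- \frac{1}{37}\right) = -5 - \frac{51}{37} = - \frac{236}{37}$)
$\sqrt{-2694 + G{\left(-24,-28 \right)}} = \sqrt{-2694 - \frac{236}{37}} = \sqrt{- \frac{99914}{37}} = \frac{i \sqrt{3696818}}{37}$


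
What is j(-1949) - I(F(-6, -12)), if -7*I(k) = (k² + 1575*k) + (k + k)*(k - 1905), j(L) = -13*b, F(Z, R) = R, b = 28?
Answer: 24704/7 ≈ 3529.1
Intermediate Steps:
j(L) = -364 (j(L) = -13*28 = -364)
I(k) = -225*k - k²/7 - 2*k*(-1905 + k)/7 (I(k) = -((k² + 1575*k) + (k + k)*(k - 1905))/7 = -((k² + 1575*k) + (2*k)*(-1905 + k))/7 = -((k² + 1575*k) + 2*k*(-1905 + k))/7 = -(k² + 1575*k + 2*k*(-1905 + k))/7 = -225*k - k²/7 - 2*k*(-1905 + k)/7)
j(-1949) - I(F(-6, -12)) = -364 - 3*(-12)*(745 - 1*(-12))/7 = -364 - 3*(-12)*(745 + 12)/7 = -364 - 3*(-12)*757/7 = -364 - 1*(-27252/7) = -364 + 27252/7 = 24704/7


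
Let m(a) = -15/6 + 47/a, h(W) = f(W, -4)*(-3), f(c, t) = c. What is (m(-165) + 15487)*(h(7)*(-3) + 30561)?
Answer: 2370943024/5 ≈ 4.7419e+8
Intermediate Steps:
h(W) = -3*W (h(W) = W*(-3) = -3*W)
m(a) = -5/2 + 47/a (m(a) = -15*⅙ + 47/a = -5/2 + 47/a)
(m(-165) + 15487)*(h(7)*(-3) + 30561) = ((-5/2 + 47/(-165)) + 15487)*(-3*7*(-3) + 30561) = ((-5/2 + 47*(-1/165)) + 15487)*(-21*(-3) + 30561) = ((-5/2 - 47/165) + 15487)*(63 + 30561) = (-919/330 + 15487)*30624 = (5109791/330)*30624 = 2370943024/5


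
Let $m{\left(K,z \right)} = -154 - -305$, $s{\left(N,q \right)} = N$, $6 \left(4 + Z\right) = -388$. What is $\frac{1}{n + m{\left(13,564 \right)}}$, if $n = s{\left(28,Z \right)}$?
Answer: $\frac{1}{179} \approx 0.0055866$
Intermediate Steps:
$Z = - \frac{206}{3}$ ($Z = -4 + \frac{1}{6} \left(-388\right) = -4 - \frac{194}{3} = - \frac{206}{3} \approx -68.667$)
$n = 28$
$m{\left(K,z \right)} = 151$ ($m{\left(K,z \right)} = -154 + 305 = 151$)
$\frac{1}{n + m{\left(13,564 \right)}} = \frac{1}{28 + 151} = \frac{1}{179}$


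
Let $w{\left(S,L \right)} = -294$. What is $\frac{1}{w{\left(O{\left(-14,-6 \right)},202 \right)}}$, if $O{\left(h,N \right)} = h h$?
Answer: $- \frac{1}{294} \approx -0.0034014$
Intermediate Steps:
$O{\left(h,N \right)} = h^{2}$
$\frac{1}{w{\left(O{\left(-14,-6 \right)},202 \right)}} = \frac{1}{-294} = - \frac{1}{294}$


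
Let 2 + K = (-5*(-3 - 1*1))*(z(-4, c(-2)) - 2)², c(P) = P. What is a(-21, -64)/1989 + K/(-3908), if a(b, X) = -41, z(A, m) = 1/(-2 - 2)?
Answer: -1430545/31092048 ≈ -0.046010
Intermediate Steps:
z(A, m) = -¼ (z(A, m) = 1/(-4) = -¼)
K = 397/4 (K = -2 + (-5*(-3 - 1*1))*(-¼ - 2)² = -2 + (-5*(-3 - 1))*(-9/4)² = -2 - 5*(-4)*(81/16) = -2 + 20*(81/16) = -2 + 405/4 = 397/4 ≈ 99.250)
a(-21, -64)/1989 + K/(-3908) = -41/1989 + (397/4)/(-3908) = -41*1/1989 + (397/4)*(-1/3908) = -41/1989 - 397/15632 = -1430545/31092048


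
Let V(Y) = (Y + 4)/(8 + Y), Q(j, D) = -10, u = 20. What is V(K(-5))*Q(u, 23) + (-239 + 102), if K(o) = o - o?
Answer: -142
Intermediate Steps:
K(o) = 0
V(Y) = (4 + Y)/(8 + Y)
V(K(-5))*Q(u, 23) + (-239 + 102) = ((4 + 0)/(8 + 0))*(-10) + (-239 + 102) = (4/8)*(-10) - 137 = ((⅛)*4)*(-10) - 137 = (½)*(-10) - 137 = -5 - 137 = -142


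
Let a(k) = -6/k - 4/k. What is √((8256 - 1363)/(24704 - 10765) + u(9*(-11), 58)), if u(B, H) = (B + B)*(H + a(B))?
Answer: I*√2235081892857/13939 ≈ 107.25*I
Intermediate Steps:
a(k) = -10/k
u(B, H) = 2*B*(H - 10/B) (u(B, H) = (B + B)*(H - 10/B) = (2*B)*(H - 10/B) = 2*B*(H - 10/B))
√((8256 - 1363)/(24704 - 10765) + u(9*(-11), 58)) = √((8256 - 1363)/(24704 - 10765) + (-20 + 2*(9*(-11))*58)) = √(6893/13939 + (-20 + 2*(-99)*58)) = √(6893*(1/13939) + (-20 - 11484)) = √(6893/13939 - 11504) = √(-160347363/13939) = I*√2235081892857/13939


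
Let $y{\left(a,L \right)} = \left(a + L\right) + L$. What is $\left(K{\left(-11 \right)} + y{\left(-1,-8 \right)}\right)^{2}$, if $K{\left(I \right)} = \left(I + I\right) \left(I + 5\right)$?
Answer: $13225$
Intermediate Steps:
$K{\left(I \right)} = 2 I \left(5 + I\right)$
$y{\left(a,L \right)} = a + 2 L$ ($y{\left(a,L \right)} = \left(L + a\right) + L = a + 2 L$)
$\left(K{\left(-11 \right)} + y{\left(-1,-8 \right)}\right)^{2} = \left(2 \left(-11\right) \left(5 - 11\right) + \left(-1 + 2 \left(-8\right)\right)\right)^{2} = \left(2 \left(-11\right) \left(-6\right) - 17\right)^{2} = \left(132 - 17\right)^{2} = 115^{2} = 13225$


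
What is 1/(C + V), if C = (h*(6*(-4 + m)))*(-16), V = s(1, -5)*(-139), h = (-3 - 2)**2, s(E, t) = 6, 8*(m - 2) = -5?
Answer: 1/5466 ≈ 0.00018295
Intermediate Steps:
m = 11/8 (m = 2 + (1/8)*(-5) = 2 - 5/8 = 11/8 ≈ 1.3750)
h = 25 (h = (-5)**2 = 25)
V = -834 (V = 6*(-139) = -834)
C = 6300 (C = (25*(6*(-4 + 11/8)))*(-16) = (25*(6*(-21/8)))*(-16) = (25*(-63/4))*(-16) = -1575/4*(-16) = 6300)
1/(C + V) = 1/(6300 - 834) = 1/5466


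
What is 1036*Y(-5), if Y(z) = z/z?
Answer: 1036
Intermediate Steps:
Y(z) = 1
1036*Y(-5) = 1036*1 = 1036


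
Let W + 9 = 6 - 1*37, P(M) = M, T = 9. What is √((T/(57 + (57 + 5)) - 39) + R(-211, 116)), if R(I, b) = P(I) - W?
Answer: I*√2972739/119 ≈ 14.489*I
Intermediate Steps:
W = -40 (W = -9 + (6 - 1*37) = -9 + (6 - 37) = -9 - 31 = -40)
R(I, b) = 40 + I (R(I, b) = I - 1*(-40) = I + 40 = 40 + I)
√((T/(57 + (57 + 5)) - 39) + R(-211, 116)) = √((9/(57 + (57 + 5)) - 39) + (40 - 211)) = √((9/(57 + 62) - 39) - 171) = √((9/119 - 39) - 171) = √(-4632/119 - 171) = √(-24981/119) = I*√2972739/119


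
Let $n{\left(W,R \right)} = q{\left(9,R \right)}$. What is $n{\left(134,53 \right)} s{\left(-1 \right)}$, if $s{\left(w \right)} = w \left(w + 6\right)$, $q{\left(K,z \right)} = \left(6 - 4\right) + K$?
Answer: $-55$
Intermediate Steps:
$q{\left(K,z \right)} = 2 + K$
$n{\left(W,R \right)} = 11$ ($n{\left(W,R \right)} = 2 + 9 = 11$)
$s{\left(w \right)} = w \left(6 + w\right)$
$n{\left(134,53 \right)} s{\left(-1 \right)} = 11 \left(- (6 - 1)\right) = 11 \left(\left(-1\right) 5\right) = 11 \left(-5\right) = -55$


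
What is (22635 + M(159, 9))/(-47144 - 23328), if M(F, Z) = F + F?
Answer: -22953/70472 ≈ -0.32570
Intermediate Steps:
M(F, Z) = 2*F
(22635 + M(159, 9))/(-47144 - 23328) = (22635 + 2*159)/(-47144 - 23328) = (22635 + 318)/(-70472) = 22953*(-1/70472) = -22953/70472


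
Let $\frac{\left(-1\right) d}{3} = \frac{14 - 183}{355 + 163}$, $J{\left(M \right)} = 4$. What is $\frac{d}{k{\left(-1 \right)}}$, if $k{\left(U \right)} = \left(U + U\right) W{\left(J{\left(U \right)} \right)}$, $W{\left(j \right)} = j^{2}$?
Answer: $- \frac{507}{16576} \approx -0.030586$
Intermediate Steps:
$d = \frac{507}{518}$ ($d = - 3 \frac{14 - 183}{355 + 163} = - 3 \left(- \frac{169}{518}\right) = - 3 \left(\left(-169\right) \frac{1}{518}\right) = \left(-3\right) \left(- \frac{169}{518}\right) = \frac{507}{518} \approx 0.97876$)
$k{\left(U \right)} = 32 U$ ($k{\left(U \right)} = \left(U + U\right) 4^{2} = 2 U 16 = 32 U$)
$\frac{d}{k{\left(-1 \right)}} = \frac{507}{518 \cdot 32 \left(-1\right)} = \frac{507}{518 \left(-32\right)} = \frac{507}{518} \left(- \frac{1}{32}\right) = - \frac{507}{16576}$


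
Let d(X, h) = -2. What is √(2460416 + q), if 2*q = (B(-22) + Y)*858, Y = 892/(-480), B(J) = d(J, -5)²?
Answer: √984533910/20 ≈ 1568.9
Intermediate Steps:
B(J) = 4 (B(J) = (-2)² = 4)
Y = -223/120 (Y = 892*(-1/480) = -223/120 ≈ -1.8583)
q = 36751/40 (q = ((4 - 223/120)*858)/2 = ((257/120)*858)/2 = (½)*(36751/20) = 36751/40 ≈ 918.78)
√(2460416 + q) = √(2460416 + 36751/40) = √(98453391/40) = √984533910/20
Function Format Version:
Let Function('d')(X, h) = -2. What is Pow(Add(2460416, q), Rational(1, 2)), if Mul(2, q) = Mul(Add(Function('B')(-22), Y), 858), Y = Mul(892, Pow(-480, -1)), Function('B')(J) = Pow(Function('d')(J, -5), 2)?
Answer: Mul(Rational(1, 20), Pow(984533910, Rational(1, 2))) ≈ 1568.9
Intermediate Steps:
Function('B')(J) = 4 (Function('B')(J) = Pow(-2, 2) = 4)
Y = Rational(-223, 120) (Y = Mul(892, Rational(-1, 480)) = Rational(-223, 120) ≈ -1.8583)
q = Rational(36751, 40) (q = Mul(Rational(1, 2), Mul(Add(4, Rational(-223, 120)), 858)) = Mul(Rational(1, 2), Mul(Rational(257, 120), 858)) = Mul(Rational(1, 2), Rational(36751, 20)) = Rational(36751, 40) ≈ 918.78)
Pow(Add(2460416, q), Rational(1, 2)) = Pow(Add(2460416, Rational(36751, 40)), Rational(1, 2)) = Pow(Rational(98453391, 40), Rational(1, 2)) = Mul(Rational(1, 20), Pow(984533910, Rational(1, 2)))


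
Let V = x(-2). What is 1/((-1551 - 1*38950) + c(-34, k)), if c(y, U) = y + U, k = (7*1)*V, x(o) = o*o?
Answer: -1/40507 ≈ -2.4687e-5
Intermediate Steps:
x(o) = o**2
V = 4 (V = (-2)**2 = 4)
k = 28 (k = (7*1)*4 = 7*4 = 28)
c(y, U) = U + y
1/((-1551 - 1*38950) + c(-34, k)) = 1/((-1551 - 1*38950) + (28 - 34)) = 1/((-1551 - 38950) - 6) = 1/(-40501 - 6) = 1/(-40507) = -1/40507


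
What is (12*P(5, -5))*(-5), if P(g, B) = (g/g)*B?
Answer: 300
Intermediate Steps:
P(g, B) = B (P(g, B) = 1*B = B)
(12*P(5, -5))*(-5) = (12*(-5))*(-5) = -60*(-5) = 300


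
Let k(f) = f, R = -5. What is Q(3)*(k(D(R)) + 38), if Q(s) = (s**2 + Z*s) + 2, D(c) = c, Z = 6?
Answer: 957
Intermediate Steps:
Q(s) = 2 + s**2 + 6*s (Q(s) = (s**2 + 6*s) + 2 = 2 + s**2 + 6*s)
Q(3)*(k(D(R)) + 38) = (2 + 3**2 + 6*3)*(-5 + 38) = (2 + 9 + 18)*33 = 29*33 = 957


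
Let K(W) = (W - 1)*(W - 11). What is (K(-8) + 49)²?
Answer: 48400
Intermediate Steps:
K(W) = (-1 + W)*(-11 + W)
(K(-8) + 49)² = ((11 + (-8)² - 12*(-8)) + 49)² = ((11 + 64 + 96) + 49)² = (171 + 49)² = 220² = 48400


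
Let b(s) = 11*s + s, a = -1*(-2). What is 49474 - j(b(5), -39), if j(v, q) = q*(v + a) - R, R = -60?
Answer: 51832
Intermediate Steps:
a = 2
b(s) = 12*s
j(v, q) = 60 + q*(2 + v) (j(v, q) = q*(v + 2) - 1*(-60) = q*(2 + v) + 60 = 60 + q*(2 + v))
49474 - j(b(5), -39) = 49474 - (60 + 2*(-39) - 468*5) = 49474 - (60 - 78 - 39*60) = 49474 - (60 - 78 - 2340) = 49474 - 1*(-2358) = 49474 + 2358 = 51832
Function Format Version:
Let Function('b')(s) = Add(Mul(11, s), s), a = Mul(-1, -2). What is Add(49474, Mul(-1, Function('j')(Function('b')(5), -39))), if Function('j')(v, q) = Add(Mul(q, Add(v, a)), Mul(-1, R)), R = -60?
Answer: 51832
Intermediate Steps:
a = 2
Function('b')(s) = Mul(12, s)
Function('j')(v, q) = Add(60, Mul(q, Add(2, v))) (Function('j')(v, q) = Add(Mul(q, Add(v, 2)), Mul(-1, -60)) = Add(Mul(q, Add(2, v)), 60) = Add(60, Mul(q, Add(2, v))))
Add(49474, Mul(-1, Function('j')(Function('b')(5), -39))) = Add(49474, Mul(-1, Add(60, Mul(2, -39), Mul(-39, Mul(12, 5))))) = Add(49474, Mul(-1, Add(60, -78, Mul(-39, 60)))) = Add(49474, Mul(-1, Add(60, -78, -2340))) = Add(49474, Mul(-1, -2358)) = Add(49474, 2358) = 51832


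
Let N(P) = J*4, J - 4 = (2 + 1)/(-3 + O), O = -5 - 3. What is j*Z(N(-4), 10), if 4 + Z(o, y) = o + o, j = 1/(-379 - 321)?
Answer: -71/1925 ≈ -0.036883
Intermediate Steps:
O = -8
J = 41/11 (J = 4 + (2 + 1)/(-3 - 8) = 4 + 3/(-11) = 4 + 3*(-1/11) = 4 - 3/11 = 41/11 ≈ 3.7273)
j = -1/700 (j = 1/(-700) = -1/700 ≈ -0.0014286)
N(P) = 164/11 (N(P) = (41/11)*4 = 164/11)
Z(o, y) = -4 + 2*o (Z(o, y) = -4 + (o + o) = -4 + 2*o)
j*Z(N(-4), 10) = -(-4 + 2*(164/11))/700 = -(-4 + 328/11)/700 = -1/700*284/11 = -71/1925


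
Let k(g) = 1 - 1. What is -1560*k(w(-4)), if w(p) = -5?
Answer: 0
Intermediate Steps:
k(g) = 0
-1560*k(w(-4)) = -1560*0 = 0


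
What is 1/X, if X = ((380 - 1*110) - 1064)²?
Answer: 1/630436 ≈ 1.5862e-6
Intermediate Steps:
X = 630436 (X = ((380 - 110) - 1064)² = (270 - 1064)² = (-794)² = 630436)
1/X = 1/630436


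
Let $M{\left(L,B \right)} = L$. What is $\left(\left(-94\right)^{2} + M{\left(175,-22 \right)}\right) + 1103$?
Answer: $10114$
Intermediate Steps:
$\left(\left(-94\right)^{2} + M{\left(175,-22 \right)}\right) + 1103 = \left(\left(-94\right)^{2} + 175\right) + 1103 = \left(8836 + 175\right) + 1103 = 9011 + 1103 = 10114$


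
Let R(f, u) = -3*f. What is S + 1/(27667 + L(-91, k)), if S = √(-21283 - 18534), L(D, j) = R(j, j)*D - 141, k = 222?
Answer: 1/88132 + I*√39817 ≈ 1.1347e-5 + 199.54*I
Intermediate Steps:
L(D, j) = -141 - 3*D*j (L(D, j) = (-3*j)*D - 141 = -3*D*j - 141 = -141 - 3*D*j)
S = I*√39817 (S = √(-39817) = I*√39817 ≈ 199.54*I)
S + 1/(27667 + L(-91, k)) = I*√39817 + 1/(27667 + (-141 - 3*(-91)*222)) = I*√39817 + 1/(27667 + (-141 + 60606)) = I*√39817 + 1/(27667 + 60465) = I*√39817 + 1/88132 = 1/88132 + I*√39817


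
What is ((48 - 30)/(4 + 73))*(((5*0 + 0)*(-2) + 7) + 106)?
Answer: 2034/77 ≈ 26.416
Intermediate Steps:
((48 - 30)/(4 + 73))*(((5*0 + 0)*(-2) + 7) + 106) = (18/77)*(((0 + 0)*(-2) + 7) + 106) = (18*(1/77))*((0*(-2) + 7) + 106) = 18*((0 + 7) + 106)/77 = 18*(7 + 106)/77 = (18/77)*113 = 2034/77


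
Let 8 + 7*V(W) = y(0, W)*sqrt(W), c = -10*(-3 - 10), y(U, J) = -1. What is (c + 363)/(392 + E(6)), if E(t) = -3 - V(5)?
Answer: 9424681/7458356 - 3451*sqrt(5)/7458356 ≈ 1.2626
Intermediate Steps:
c = 130 (c = -10*(-13) = 130)
V(W) = -8/7 - sqrt(W)/7 (V(W) = -8/7 + (-sqrt(W))/7 = -8/7 - sqrt(W)/7)
E(t) = -13/7 + sqrt(5)/7 (E(t) = -3 - (-8/7 - sqrt(5)/7) = -3 + (8/7 + sqrt(5)/7) = -13/7 + sqrt(5)/7)
(c + 363)/(392 + E(6)) = (130 + 363)/(392 + (-13/7 + sqrt(5)/7)) = 493/(2731/7 + sqrt(5)/7)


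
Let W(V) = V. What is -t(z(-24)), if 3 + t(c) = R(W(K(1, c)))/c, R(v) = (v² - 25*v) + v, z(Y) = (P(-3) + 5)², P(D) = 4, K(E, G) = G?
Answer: -54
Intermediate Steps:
z(Y) = 81 (z(Y) = (4 + 5)² = 9² = 81)
R(v) = v² - 24*v
t(c) = -27 + c (t(c) = -3 + (c*(-24 + c))/c = -3 + (-24 + c) = -27 + c)
-t(z(-24)) = -(-27 + 81) = -1*54 = -54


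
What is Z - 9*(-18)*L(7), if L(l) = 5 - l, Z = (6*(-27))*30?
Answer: -5184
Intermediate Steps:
Z = -4860 (Z = -162*30 = -4860)
Z - 9*(-18)*L(7) = -4860 - 9*(-18)*(5 - 1*7) = -4860 - (-162)*(5 - 7) = -4860 - (-162)*(-2) = -4860 - 1*324 = -4860 - 324 = -5184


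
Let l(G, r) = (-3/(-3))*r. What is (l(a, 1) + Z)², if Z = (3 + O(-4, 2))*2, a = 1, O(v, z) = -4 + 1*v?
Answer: 81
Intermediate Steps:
O(v, z) = -4 + v
l(G, r) = r (l(G, r) = (-3*(-1)/3)*r = (-3*(-⅓))*r = 1*r = r)
Z = -10 (Z = (3 + (-4 - 4))*2 = (3 - 8)*2 = -5*2 = -10)
(l(a, 1) + Z)² = (1 - 10)² = (-9)² = 81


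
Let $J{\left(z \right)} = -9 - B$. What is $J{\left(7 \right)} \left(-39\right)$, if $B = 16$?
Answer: $975$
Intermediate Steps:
$J{\left(z \right)} = -25$ ($J{\left(z \right)} = -9 - 16 = -25$)
$J{\left(7 \right)} \left(-39\right) = \left(-25\right) \left(-39\right) = 975$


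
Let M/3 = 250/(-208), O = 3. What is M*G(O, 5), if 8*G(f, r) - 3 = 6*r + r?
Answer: -7125/416 ≈ -17.127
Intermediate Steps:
M = -375/104 (M = 3*(250/(-208)) = 3*(250*(-1/208)) = 3*(-125/104) = -375/104 ≈ -3.6058)
G(f, r) = 3/8 + 7*r/8 (G(f, r) = 3/8 + (6*r + r)/8 = 3/8 + (7*r)/8 = 3/8 + 7*r/8)
M*G(O, 5) = -375*(3/8 + (7/8)*5)/104 = -375*(3/8 + 35/8)/104 = -375/104*19/4 = -7125/416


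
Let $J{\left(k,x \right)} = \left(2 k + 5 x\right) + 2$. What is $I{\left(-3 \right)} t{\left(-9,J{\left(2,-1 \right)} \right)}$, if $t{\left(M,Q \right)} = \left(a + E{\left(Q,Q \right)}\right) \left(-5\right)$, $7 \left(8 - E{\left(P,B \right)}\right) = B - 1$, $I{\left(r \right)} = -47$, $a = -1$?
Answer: $1645$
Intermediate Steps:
$J{\left(k,x \right)} = 2 + 2 k + 5 x$
$E{\left(P,B \right)} = \frac{57}{7} - \frac{B}{7}$ ($E{\left(P,B \right)} = 8 - \frac{B - 1}{7} = 8 - \frac{-1 + B}{7} = 8 - \left(- \frac{1}{7} + \frac{B}{7}\right) = \frac{57}{7} - \frac{B}{7}$)
$t{\left(M,Q \right)} = - \frac{250}{7} + \frac{5 Q}{7}$ ($t{\left(M,Q \right)} = \left(-1 - \left(- \frac{57}{7} + \frac{Q}{7}\right)\right) \left(-5\right) = \left(\frac{50}{7} - \frac{Q}{7}\right) \left(-5\right) = - \frac{250}{7} + \frac{5 Q}{7}$)
$I{\left(-3 \right)} t{\left(-9,J{\left(2,-1 \right)} \right)} = - 47 \left(- \frac{250}{7} + \frac{5 \left(2 + 2 \cdot 2 + 5 \left(-1\right)\right)}{7}\right) = - 47 \left(- \frac{250}{7} + \frac{5 \left(2 + 4 - 5\right)}{7}\right) = - 47 \left(- \frac{250}{7} + \frac{5}{7} \cdot 1\right) = - 47 \left(- \frac{250}{7} + \frac{5}{7}\right) = \left(-47\right) \left(-35\right) = 1645$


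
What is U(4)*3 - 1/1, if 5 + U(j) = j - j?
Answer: -16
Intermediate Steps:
U(j) = -5 (U(j) = -5 + (j - j) = -5 + 0 = -5)
U(4)*3 - 1/1 = -5*3 - 1/1 = -15 - 1*1 = -15 - 1 = -16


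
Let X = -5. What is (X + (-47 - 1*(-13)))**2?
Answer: 1521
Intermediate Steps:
(X + (-47 - 1*(-13)))**2 = (-5 + (-47 - 1*(-13)))**2 = (-5 + (-47 + 13))**2 = (-5 - 34)**2 = (-39)**2 = 1521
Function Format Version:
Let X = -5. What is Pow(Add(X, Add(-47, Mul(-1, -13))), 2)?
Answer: 1521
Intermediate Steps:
Pow(Add(X, Add(-47, Mul(-1, -13))), 2) = Pow(Add(-5, Add(-47, Mul(-1, -13))), 2) = Pow(Add(-5, Add(-47, 13)), 2) = Pow(Add(-5, -34), 2) = Pow(-39, 2) = 1521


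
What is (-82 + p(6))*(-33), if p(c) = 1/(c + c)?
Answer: 10813/4 ≈ 2703.3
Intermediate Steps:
p(c) = 1/(2*c)
(-82 + p(6))*(-33) = (-82 + (½)/6)*(-33) = (-82 + (½)*(⅙))*(-33) = (-82 + 1/12)*(-33) = -983/12*(-33) = 10813/4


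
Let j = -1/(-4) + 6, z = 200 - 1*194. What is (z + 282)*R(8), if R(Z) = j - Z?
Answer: -504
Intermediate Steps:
z = 6 (z = 200 - 194 = 6)
j = 25/4 (j = -1*(-¼) + 6 = ¼ + 6 = 25/4 ≈ 6.2500)
R(Z) = 25/4 - Z
(z + 282)*R(8) = (6 + 282)*(25/4 - 1*8) = 288*(25/4 - 8) = 288*(-7/4) = -504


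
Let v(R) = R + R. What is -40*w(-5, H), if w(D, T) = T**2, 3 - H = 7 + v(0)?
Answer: -640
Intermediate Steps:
v(R) = 2*R
H = -4 (H = 3 - (7 + 2*0) = 3 - (7 + 0) = 3 - 1*7 = 3 - 7 = -4)
-40*w(-5, H) = -40*(-4)**2 = -40*16 = -640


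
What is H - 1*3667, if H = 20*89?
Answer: -1887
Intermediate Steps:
H = 1780
H - 1*3667 = 1780 - 1*3667 = 1780 - 3667 = -1887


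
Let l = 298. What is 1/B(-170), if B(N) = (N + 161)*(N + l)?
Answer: -1/1152 ≈ -0.00086806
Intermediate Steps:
B(N) = (161 + N)*(298 + N) (B(N) = (N + 161)*(N + 298) = (161 + N)*(298 + N))
1/B(-170) = 1/(47978 + (-170)² + 459*(-170)) = 1/(47978 + 28900 - 78030) = 1/(-1152) = -1/1152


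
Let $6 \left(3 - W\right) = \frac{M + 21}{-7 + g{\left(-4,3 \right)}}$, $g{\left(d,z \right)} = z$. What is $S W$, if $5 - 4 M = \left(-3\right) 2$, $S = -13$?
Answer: $- \frac{4979}{96} \approx -51.865$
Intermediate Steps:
$M = \frac{11}{4}$ ($M = \frac{5}{4} - \frac{\left(-3\right) 2}{4} = \frac{5}{4} - - \frac{3}{2} = \frac{5}{4} + \frac{3}{2} = \frac{11}{4} \approx 2.75$)
$W = \frac{383}{96}$ ($W = 3 - \frac{\left(\frac{11}{4} + 21\right) \frac{1}{-7 + 3}}{6} = 3 - \frac{\frac{95}{4} \frac{1}{-4}}{6} = 3 - \frac{\frac{95}{4} \left(- \frac{1}{4}\right)}{6} = 3 - - \frac{95}{96} = 3 + \frac{95}{96} = \frac{383}{96} \approx 3.9896$)
$S W = \left(-13\right) \frac{383}{96} = - \frac{4979}{96}$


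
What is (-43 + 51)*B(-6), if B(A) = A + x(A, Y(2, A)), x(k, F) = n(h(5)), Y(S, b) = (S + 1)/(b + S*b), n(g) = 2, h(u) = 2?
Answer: -32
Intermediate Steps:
Y(S, b) = (1 + S)/(b + S*b)
x(k, F) = 2
B(A) = 2 + A (B(A) = A + 2 = 2 + A)
(-43 + 51)*B(-6) = (-43 + 51)*(2 - 6) = 8*(-4) = -32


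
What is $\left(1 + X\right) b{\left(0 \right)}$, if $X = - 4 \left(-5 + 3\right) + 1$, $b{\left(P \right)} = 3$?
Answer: $30$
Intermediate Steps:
$X = 9$ ($X = \left(-4\right) \left(-2\right) + 1 = 8 + 1 = 9$)
$\left(1 + X\right) b{\left(0 \right)} = \left(1 + 9\right) 3 = 10 \cdot 3 = 30$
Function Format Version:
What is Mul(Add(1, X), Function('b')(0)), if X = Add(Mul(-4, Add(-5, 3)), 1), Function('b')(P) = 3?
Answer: 30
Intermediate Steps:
X = 9 (X = Add(Mul(-4, -2), 1) = Add(8, 1) = 9)
Mul(Add(1, X), Function('b')(0)) = Mul(Add(1, 9), 3) = Mul(10, 3) = 30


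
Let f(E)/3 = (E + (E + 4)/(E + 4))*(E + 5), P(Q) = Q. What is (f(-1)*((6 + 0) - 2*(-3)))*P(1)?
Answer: 0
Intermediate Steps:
f(E) = 3*(1 + E)*(5 + E) (f(E) = 3*((E + (E + 4)/(E + 4))*(E + 5)) = 3*((E + (4 + E)/(4 + E))*(5 + E)) = 3*((E + 1)*(5 + E)) = 3*((1 + E)*(5 + E)) = 3*(1 + E)*(5 + E))
(f(-1)*((6 + 0) - 2*(-3)))*P(1) = ((15 + 3*(-1)**2 + 18*(-1))*((6 + 0) - 2*(-3)))*1 = ((15 + 3*1 - 18)*(6 + 6))*1 = ((15 + 3 - 18)*12)*1 = (0*12)*1 = 0*1 = 0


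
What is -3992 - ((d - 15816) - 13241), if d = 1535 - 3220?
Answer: 26750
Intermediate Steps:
d = -1685
-3992 - ((d - 15816) - 13241) = -3992 - ((-1685 - 15816) - 13241) = -3992 - (-17501 - 13241) = -3992 - 1*(-30742) = -3992 + 30742 = 26750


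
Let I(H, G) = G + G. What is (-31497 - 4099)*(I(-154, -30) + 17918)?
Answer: -635673368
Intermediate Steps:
I(H, G) = 2*G
(-31497 - 4099)*(I(-154, -30) + 17918) = (-31497 - 4099)*(2*(-30) + 17918) = -35596*(-60 + 17918) = -35596*17858 = -635673368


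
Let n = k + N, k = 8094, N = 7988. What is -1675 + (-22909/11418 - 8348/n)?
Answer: -1272869431/758778 ≈ -1677.5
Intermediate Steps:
n = 16082 (n = 8094 + 7988 = 16082)
-1675 + (-22909/11418 - 8348/n) = -1675 + (-22909/11418 - 8348/16082) = -1675 + (-22909*1/11418 - 8348*1/16082) = -1675 + (-22909/11418 - 4174/8041) = -1675 - 1916281/758778 = -1272869431/758778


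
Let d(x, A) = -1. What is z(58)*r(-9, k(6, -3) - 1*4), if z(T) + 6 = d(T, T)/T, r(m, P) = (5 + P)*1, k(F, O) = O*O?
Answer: -1745/29 ≈ -60.172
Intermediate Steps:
k(F, O) = O²
r(m, P) = 5 + P
z(T) = -6 - 1/T
z(58)*r(-9, k(6, -3) - 1*4) = (-6 - 1/58)*(5 + ((-3)² - 1*4)) = (-6 - 1*1/58)*(5 + (9 - 4)) = (-6 - 1/58)*(5 + 5) = -349/58*10 = -1745/29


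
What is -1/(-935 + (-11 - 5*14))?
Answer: 1/1016 ≈ 0.00098425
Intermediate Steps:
-1/(-935 + (-11 - 5*14)) = -1/(-935 + (-11 - 70)) = -1/(-935 - 81) = -1/(-1016) = -1*(-1/1016) = 1/1016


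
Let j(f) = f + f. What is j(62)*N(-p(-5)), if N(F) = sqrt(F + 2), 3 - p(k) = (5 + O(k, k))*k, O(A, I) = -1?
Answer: 124*I*sqrt(21) ≈ 568.24*I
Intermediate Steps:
j(f) = 2*f
p(k) = 3 - 4*k (p(k) = 3 - (5 - 1)*k = 3 - 4*k)
N(F) = sqrt(2 + F)
j(62)*N(-p(-5)) = (2*62)*sqrt(2 - (3 - 4*(-5))) = 124*sqrt(2 - (3 + 20)) = 124*sqrt(2 - 1*23) = 124*sqrt(2 - 23) = 124*sqrt(-21) = 124*(I*sqrt(21)) = 124*I*sqrt(21)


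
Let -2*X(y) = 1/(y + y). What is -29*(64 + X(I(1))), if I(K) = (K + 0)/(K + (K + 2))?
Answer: -1827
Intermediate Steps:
I(K) = K/(2 + 2*K) (I(K) = K/(K + (2 + K)) = K/(2 + 2*K))
X(y) = -1/(4*y) (X(y) = -1/(2*(y + y)) = -1/(2*y)/2 = -1/(4*y))
-29*(64 + X(I(1))) = -29*(64 - 1/(4*((½)*1/(1 + 1)))) = -29*(64 - 1/(4*((½)*1/2))) = -29*(64 - 1/(4*((½)*1*(½)))) = -29*(64 - 1/(4*¼)) = -29*(64 - ¼*4) = -29*(64 - 1) = -29*63 = -1827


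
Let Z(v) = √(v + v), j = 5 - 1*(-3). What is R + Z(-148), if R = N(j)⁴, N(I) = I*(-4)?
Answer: 1048576 + 2*I*√74 ≈ 1.0486e+6 + 17.205*I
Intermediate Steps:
j = 8 (j = 5 + 3 = 8)
N(I) = -4*I
Z(v) = √2*√v (Z(v) = √(2*v) = √2*√v)
R = 1048576 (R = (-4*8)⁴ = (-32)⁴ = 1048576)
R + Z(-148) = 1048576 + √2*√(-148) = 1048576 + √2*(2*I*√37) = 1048576 + 2*I*√74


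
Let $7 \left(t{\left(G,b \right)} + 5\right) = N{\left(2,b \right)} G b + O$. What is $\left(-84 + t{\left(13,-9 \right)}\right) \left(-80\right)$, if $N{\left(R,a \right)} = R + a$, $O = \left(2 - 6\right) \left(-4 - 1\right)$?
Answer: $- \frac{17280}{7} \approx -2468.6$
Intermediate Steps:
$O = 20$ ($O = \left(-4\right) \left(-5\right) = 20$)
$t{\left(G,b \right)} = - \frac{15}{7} + \frac{G b \left(2 + b\right)}{7}$ ($t{\left(G,b \right)} = -5 + \frac{\left(2 + b\right) G b + 20}{7} = -5 + \frac{G \left(2 + b\right) b + 20}{7} = -5 + \frac{G b \left(2 + b\right) + 20}{7} = -5 + \frac{20 + G b \left(2 + b\right)}{7} = -5 + \left(\frac{20}{7} + \frac{G b \left(2 + b\right)}{7}\right) = - \frac{15}{7} + \frac{G b \left(2 + b\right)}{7}$)
$\left(-84 + t{\left(13,-9 \right)}\right) \left(-80\right) = \left(-84 - \left(\frac{15}{7} - - \frac{117 \left(2 - 9\right)}{7}\right)\right) \left(-80\right) = \left(-84 - \left(\frac{15}{7} - \left(- \frac{117}{7}\right) \left(-7\right)\right)\right) \left(-80\right) = \left(-84 + \left(- \frac{15}{7} + 117\right)\right) \left(-80\right) = \left(-84 + \frac{804}{7}\right) \left(-80\right) = \frac{216}{7} \left(-80\right) = - \frac{17280}{7}$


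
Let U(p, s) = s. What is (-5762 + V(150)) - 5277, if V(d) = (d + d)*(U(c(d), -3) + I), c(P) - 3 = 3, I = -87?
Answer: -38039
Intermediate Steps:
c(P) = 6 (c(P) = 3 + 3 = 6)
V(d) = -180*d (V(d) = (d + d)*(-3 - 87) = (2*d)*(-90) = -180*d)
(-5762 + V(150)) - 5277 = (-5762 - 180*150) - 5277 = (-5762 - 27000) - 5277 = -32762 - 5277 = -38039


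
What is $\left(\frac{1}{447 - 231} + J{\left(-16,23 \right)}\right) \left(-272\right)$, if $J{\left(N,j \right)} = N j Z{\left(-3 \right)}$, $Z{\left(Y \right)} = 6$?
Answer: $\frac{16215518}{27} \approx 6.0058 \cdot 10^{5}$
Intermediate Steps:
$J{\left(N,j \right)} = 6 N j$ ($J{\left(N,j \right)} = N j 6 = 6 N j$)
$\left(\frac{1}{447 - 231} + J{\left(-16,23 \right)}\right) \left(-272\right) = \left(\frac{1}{447 - 231} + 6 \left(-16\right) 23\right) \left(-272\right) = \left(\frac{1}{216} - 2208\right) \left(-272\right) = \left(- \frac{476927}{216}\right) \left(-272\right) = \frac{16215518}{27}$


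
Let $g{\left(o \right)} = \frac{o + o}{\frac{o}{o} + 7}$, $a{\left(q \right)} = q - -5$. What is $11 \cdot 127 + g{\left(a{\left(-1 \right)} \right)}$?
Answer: $1398$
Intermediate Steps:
$a{\left(q \right)} = 5 + q$ ($a{\left(q \right)} = q + 5 = 5 + q$)
$g{\left(o \right)} = \frac{o}{4}$ ($g{\left(o \right)} = \frac{2 o}{1 + 7} = \frac{2 o}{8} = 2 o \frac{1}{8} = \frac{o}{4}$)
$11 \cdot 127 + g{\left(a{\left(-1 \right)} \right)} = 11 \cdot 127 + \frac{5 - 1}{4} = 1397 + \frac{1}{4} \cdot 4 = 1397 + 1 = 1398$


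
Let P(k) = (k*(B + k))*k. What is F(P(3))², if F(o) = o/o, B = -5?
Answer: 1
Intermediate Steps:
P(k) = k²*(-5 + k) (P(k) = (k*(-5 + k))*k = k²*(-5 + k))
F(o) = 1
F(P(3))² = 1² = 1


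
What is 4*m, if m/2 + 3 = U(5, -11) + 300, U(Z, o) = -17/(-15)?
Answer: 35776/15 ≈ 2385.1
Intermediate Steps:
U(Z, o) = 17/15 (U(Z, o) = -17*(-1/15) = 17/15)
m = 8944/15 (m = -6 + 2*(17/15 + 300) = -6 + 2*(4517/15) = -6 + 9034/15 = 8944/15 ≈ 596.27)
4*m = 4*(8944/15) = 35776/15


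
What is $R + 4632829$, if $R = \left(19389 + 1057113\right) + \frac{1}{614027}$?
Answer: $\frac{3505683385938}{614027} \approx 5.7093 \cdot 10^{6}$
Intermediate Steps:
$R = \frac{661001293555}{614027}$ ($R = 1076502 + \frac{1}{614027} = \frac{661001293555}{614027} \approx 1.0765 \cdot 10^{6}$)
$R + 4632829 = \frac{661001293555}{614027} + 4632829 = \frac{3505683385938}{614027}$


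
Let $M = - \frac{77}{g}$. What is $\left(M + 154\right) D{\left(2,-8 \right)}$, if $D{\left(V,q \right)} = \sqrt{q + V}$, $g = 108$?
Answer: $\frac{16555 i \sqrt{6}}{108} \approx 375.48 i$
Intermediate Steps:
$M = - \frac{77}{108} \approx -0.71296$
$D{\left(V,q \right)} = \sqrt{V + q}$
$\left(M + 154\right) D{\left(2,-8 \right)} = \left(- \frac{77}{108} + 154\right) \sqrt{2 - 8} = \frac{16555 \sqrt{-6}}{108} = \frac{16555 i \sqrt{6}}{108}$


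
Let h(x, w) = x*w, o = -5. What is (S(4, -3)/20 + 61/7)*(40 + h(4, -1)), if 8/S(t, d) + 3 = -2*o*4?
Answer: 406764/1295 ≈ 314.10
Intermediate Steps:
h(x, w) = w*x
S(t, d) = 8/37 (S(t, d) = 8/(-3 - 2*(-5)*4) = 8/(-3 + 10*4) = 8/(-3 + 40) = 8/37)
(S(4, -3)/20 + 61/7)*(40 + h(4, -1)) = ((8/37)/20 + 61/7)*(40 - 1*4) = ((8/37)*(1/20) + 61*(⅐))*(40 - 4) = (2/185 + 61/7)*36 = (11299/1295)*36 = 406764/1295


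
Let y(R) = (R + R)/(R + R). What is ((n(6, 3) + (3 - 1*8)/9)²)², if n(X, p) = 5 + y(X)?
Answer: 5764801/6561 ≈ 878.65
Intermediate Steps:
y(R) = 1 (y(R) = (2*R)/((2*R)) = (2*R)*(1/(2*R)) = 1)
n(X, p) = 6 (n(X, p) = 5 + 1 = 6)
((n(6, 3) + (3 - 1*8)/9)²)² = ((6 + (3 - 1*8)/9)²)² = ((6 + (3 - 8)*(⅑))²)² = ((6 - 5*⅑)²)² = ((6 - 5/9)²)² = ((49/9)²)² = (2401/81)² = 5764801/6561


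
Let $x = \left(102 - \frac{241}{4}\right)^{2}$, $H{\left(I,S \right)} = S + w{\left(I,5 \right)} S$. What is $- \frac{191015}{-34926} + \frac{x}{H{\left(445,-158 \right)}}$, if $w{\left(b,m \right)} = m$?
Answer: $\frac{106848017}{29430976} \approx 3.6305$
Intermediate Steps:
$H{\left(I,S \right)} = 6 S$ ($H{\left(I,S \right)} = S + 5 S = 6 S$)
$x = \frac{27889}{16}$ ($x = \left(102 - \frac{241}{4}\right)^{2} = \left(\frac{167}{4}\right)^{2} = \frac{27889}{16} \approx 1743.1$)
$- \frac{191015}{-34926} + \frac{x}{H{\left(445,-158 \right)}} = - \frac{191015}{-34926} + \frac{27889}{16 \cdot 6 \left(-158\right)} = \left(-191015\right) \left(- \frac{1}{34926}\right) + \frac{27889}{16 \left(-948\right)} = \frac{191015}{34926} + \frac{27889}{16} \left(- \frac{1}{948}\right) = \frac{191015}{34926} - \frac{27889}{15168} = \frac{106848017}{29430976}$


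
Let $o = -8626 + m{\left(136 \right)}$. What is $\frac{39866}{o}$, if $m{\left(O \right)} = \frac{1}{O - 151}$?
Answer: $- \frac{597990}{129391} \approx -4.6216$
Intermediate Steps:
$m{\left(O \right)} = \frac{1}{-151 + O}$
$o = - \frac{129391}{15}$ ($o = -8626 + \frac{1}{-151 + 136} = -8626 + \frac{1}{-15} = -8626 - \frac{1}{15} = - \frac{129391}{15} \approx -8626.1$)
$\frac{39866}{o} = \frac{39866}{- \frac{129391}{15}} = 39866 \left(- \frac{15}{129391}\right) = - \frac{597990}{129391}$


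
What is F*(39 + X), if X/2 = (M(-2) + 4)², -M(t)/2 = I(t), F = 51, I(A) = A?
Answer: 8517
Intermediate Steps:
M(t) = -2*t
X = 128 (X = 2*(-2*(-2) + 4)² = 2*(4 + 4)² = 2*8² = 2*64 = 128)
F*(39 + X) = 51*(39 + 128) = 51*167 = 8517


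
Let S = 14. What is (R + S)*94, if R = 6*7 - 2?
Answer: 5076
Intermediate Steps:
R = 40 (R = 42 - 2 = 40)
(R + S)*94 = (40 + 14)*94 = 54*94 = 5076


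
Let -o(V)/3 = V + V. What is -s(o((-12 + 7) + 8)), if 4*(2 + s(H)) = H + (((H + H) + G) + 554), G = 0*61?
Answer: -123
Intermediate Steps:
G = 0
o(V) = -6*V (o(V) = -3*(V + V) = -6*V)
s(H) = 273/2 + 3*H/4 (s(H) = -2 + (H + (((H + H) + 0) + 554))/4 = -2 + (H + ((2*H + 0) + 554))/4 = -2 + (H + (2*H + 554))/4 = -2 + (H + (554 + 2*H))/4 = -2 + (554 + 3*H)/4 = -2 + (277/2 + 3*H/4) = 273/2 + 3*H/4)
-s(o((-12 + 7) + 8)) = -(273/2 + 3*(-6*((-12 + 7) + 8))/4) = -(273/2 + 3*(-6*(-5 + 8))/4) = -(273/2 + 3*(-6*3)/4) = -(273/2 + (¾)*(-18)) = -(273/2 - 27/2) = -1*123 = -123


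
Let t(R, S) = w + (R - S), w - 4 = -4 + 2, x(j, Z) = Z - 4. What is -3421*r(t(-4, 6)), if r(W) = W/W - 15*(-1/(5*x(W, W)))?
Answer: -10263/4 ≈ -2565.8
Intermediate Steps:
x(j, Z) = -4 + Z
w = 2 (w = 4 + (-4 + 2) = 4 - 2 = 2)
t(R, S) = 2 + R - S (t(R, S) = 2 + (R - S) = 2 + R - S)
r(W) = 1 - 15/(20 - 5*W) (r(W) = W/W - 15*(-1/(5*(-4 + W))) = 1 - 15/(20 - 5*W))
-3421*r(t(-4, 6)) = -3421*(-1 + (2 - 4 - 1*6))/(-4 + (2 - 4 - 1*6)) = -3421*(-1 + (2 - 4 - 6))/(-4 + (2 - 4 - 6)) = -3421*(-1 - 8)/(-4 - 8) = -3421*(-9)/(-12) = -(-3421)*(-9)/12 = -3421*¾ = -10263/4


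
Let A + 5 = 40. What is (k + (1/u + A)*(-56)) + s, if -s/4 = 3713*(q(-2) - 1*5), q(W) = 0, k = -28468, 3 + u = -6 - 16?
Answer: 1095856/25 ≈ 43834.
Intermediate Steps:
u = -25 (u = -3 + (-6 - 16) = -3 - 22 = -25)
A = 35 (A = -5 + 40 = 35)
s = 74260 (s = -14852*(0 - 1*5) = -14852*(0 - 5) = -14852*(-5) = -4*(-18565) = 74260)
(k + (1/u + A)*(-56)) + s = (-28468 + (1/(-25) + 35)*(-56)) + 74260 = (-28468 + (-1/25 + 35)*(-56)) + 74260 = (-28468 + (874/25)*(-56)) + 74260 = (-28468 - 48944/25) + 74260 = -760644/25 + 74260 = 1095856/25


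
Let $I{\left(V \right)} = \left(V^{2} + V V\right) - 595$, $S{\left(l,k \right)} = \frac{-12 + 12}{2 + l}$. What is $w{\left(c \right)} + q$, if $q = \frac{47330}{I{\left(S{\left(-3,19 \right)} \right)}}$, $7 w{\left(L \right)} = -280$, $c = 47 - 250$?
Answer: $- \frac{14226}{119} \approx -119.55$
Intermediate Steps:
$c = -203$ ($c = 47 - 250 = -203$)
$S{\left(l,k \right)} = 0$ ($S{\left(l,k \right)} = \frac{0}{2 + l} = 0$)
$w{\left(L \right)} = -40$ ($w{\left(L \right)} = \frac{1}{7} \left(-280\right) = -40$)
$I{\left(V \right)} = -595 + 2 V^{2}$ ($I{\left(V \right)} = \left(V^{2} + V^{2}\right) - 595 = 2 V^{2} - 595 = -595 + 2 V^{2}$)
$q = - \frac{9466}{119}$ ($q = \frac{47330}{-595 + 2 \cdot 0^{2}} = \frac{47330}{-595 + 2 \cdot 0} = \frac{47330}{-595 + 0} = \frac{47330}{-595} = 47330 \left(- \frac{1}{595}\right) = - \frac{9466}{119} \approx -79.546$)
$w{\left(c \right)} + q = -40 - \frac{9466}{119} = - \frac{14226}{119}$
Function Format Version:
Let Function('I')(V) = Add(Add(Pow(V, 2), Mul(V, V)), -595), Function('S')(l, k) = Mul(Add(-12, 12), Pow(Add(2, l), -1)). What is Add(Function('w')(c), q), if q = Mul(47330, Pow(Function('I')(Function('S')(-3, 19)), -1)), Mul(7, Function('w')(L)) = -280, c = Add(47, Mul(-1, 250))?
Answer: Rational(-14226, 119) ≈ -119.55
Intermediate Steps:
c = -203 (c = Add(47, -250) = -203)
Function('S')(l, k) = 0 (Function('S')(l, k) = Mul(0, Pow(Add(2, l), -1)) = 0)
Function('w')(L) = -40 (Function('w')(L) = Mul(Rational(1, 7), -280) = -40)
Function('I')(V) = Add(-595, Mul(2, Pow(V, 2))) (Function('I')(V) = Add(Add(Pow(V, 2), Pow(V, 2)), -595) = Add(Mul(2, Pow(V, 2)), -595) = Add(-595, Mul(2, Pow(V, 2))))
q = Rational(-9466, 119) (q = Mul(47330, Pow(Add(-595, Mul(2, Pow(0, 2))), -1)) = Mul(47330, Pow(Add(-595, Mul(2, 0)), -1)) = Mul(47330, Pow(Add(-595, 0), -1)) = Mul(47330, Pow(-595, -1)) = Mul(47330, Rational(-1, 595)) = Rational(-9466, 119) ≈ -79.546)
Add(Function('w')(c), q) = Add(-40, Rational(-9466, 119)) = Rational(-14226, 119)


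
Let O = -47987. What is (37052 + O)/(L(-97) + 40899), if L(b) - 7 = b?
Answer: -3645/13603 ≈ -0.26796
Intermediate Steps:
L(b) = 7 + b
(37052 + O)/(L(-97) + 40899) = (37052 - 47987)/((7 - 97) + 40899) = -10935/(-90 + 40899) = -10935/40809 = -10935*1/40809 = -3645/13603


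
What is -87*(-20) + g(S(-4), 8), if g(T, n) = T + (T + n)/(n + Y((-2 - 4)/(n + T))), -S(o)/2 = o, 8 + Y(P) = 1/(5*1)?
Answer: 1828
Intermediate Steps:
Y(P) = -39/5 (Y(P) = -8 + 1/(5*1) = -8 + 1/5 = -8 + ⅕ = -39/5)
S(o) = -2*o
g(T, n) = T + (T + n)/(-39/5 + n) (g(T, n) = T + (T + n)/(n - 39/5) = T + (T + n)/(-39/5 + n))
-87*(-20) + g(S(-4), 8) = -87*(-20) + (-(-68)*(-4) + 5*8 + 5*(-2*(-4))*8)/(-39 + 5*8) = 1740 + (-34*8 + 40 + 5*8*8)/(-39 + 40) = 1740 + (-272 + 40 + 320)/1 = 1740 + 1*88 = 1740 + 88 = 1828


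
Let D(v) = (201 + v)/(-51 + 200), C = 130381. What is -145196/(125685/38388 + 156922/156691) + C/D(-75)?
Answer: 18550803442255211/154305780426 ≈ 1.2022e+5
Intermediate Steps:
D(v) = 201/149 + v/149 (D(v) = (201 + v)/149 = (201 + v)*(1/149) = 201/149 + v/149)
-145196/(125685/38388 + 156922/156691) + C/D(-75) = -145196/(125685/38388 + 156922/156691) + 130381/(201/149 + (1/149)*(-75)) = -145196/(125685*(1/38388) + 156922*(1/156691)) + 130381/(201/149 - 75/149) = -145196/(5985/1828 + 156922/156691) + 130381/(126/149) = -145196/1224649051/286431148 + 130381*(149/126) = -145196*286431148/1224649051 + 19426769/126 = -41588656965008/1224649051 + 19426769/126 = 18550803442255211/154305780426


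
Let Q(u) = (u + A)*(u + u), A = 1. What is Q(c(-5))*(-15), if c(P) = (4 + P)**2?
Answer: -60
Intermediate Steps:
Q(u) = 2*u*(1 + u) (Q(u) = (u + 1)*(u + u) = (1 + u)*(2*u) = 2*u*(1 + u))
Q(c(-5))*(-15) = (2*(4 - 5)**2*(1 + (4 - 5)**2))*(-15) = (2*(-1)**2*(1 + (-1)**2))*(-15) = (2*1*(1 + 1))*(-15) = (2*1*2)*(-15) = 4*(-15) = -60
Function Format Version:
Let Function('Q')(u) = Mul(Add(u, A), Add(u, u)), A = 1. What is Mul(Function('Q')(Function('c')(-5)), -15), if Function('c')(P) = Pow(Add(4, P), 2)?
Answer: -60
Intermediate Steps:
Function('Q')(u) = Mul(2, u, Add(1, u)) (Function('Q')(u) = Mul(Add(u, 1), Add(u, u)) = Mul(Add(1, u), Mul(2, u)) = Mul(2, u, Add(1, u)))
Mul(Function('Q')(Function('c')(-5)), -15) = Mul(Mul(2, Pow(Add(4, -5), 2), Add(1, Pow(Add(4, -5), 2))), -15) = Mul(Mul(2, Pow(-1, 2), Add(1, Pow(-1, 2))), -15) = Mul(Mul(2, 1, Add(1, 1)), -15) = Mul(Mul(2, 1, 2), -15) = Mul(4, -15) = -60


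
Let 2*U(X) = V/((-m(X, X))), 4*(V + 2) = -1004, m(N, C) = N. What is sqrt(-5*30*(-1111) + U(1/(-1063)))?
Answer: sqrt(128722)/2 ≈ 179.39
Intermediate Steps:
V = -253 (V = -2 + (1/4)*(-1004) = -2 - 251 = -253)
U(X) = 253/(2*X) (U(X) = (-253*(-1/X))/2 = (-(-253)/X)/2 = (253/X)/2 = 253/(2*X))
sqrt(-5*30*(-1111) + U(1/(-1063))) = sqrt(-5*30*(-1111) + 253/(2*(1/(-1063)))) = sqrt(-150*(-1111) + 253/(2*(-1/1063))) = sqrt(166650 + (253/2)*(-1063)) = sqrt(166650 - 268939/2) = sqrt(64361/2) = sqrt(128722)/2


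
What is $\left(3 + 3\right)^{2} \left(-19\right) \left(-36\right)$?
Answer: $24624$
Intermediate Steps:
$\left(3 + 3\right)^{2} \left(-19\right) \left(-36\right) = 6^{2} \left(-19\right) \left(-36\right) = 36 \left(-19\right) \left(-36\right) = \left(-684\right) \left(-36\right) = 24624$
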